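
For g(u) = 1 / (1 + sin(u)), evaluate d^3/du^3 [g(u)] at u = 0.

-5

Expand as Σ (-1)^k u^k with u equal to the inner function's series.
The coefficient of u^3 in the expansion is -5/6, so g′′′(0) = 3! * (-5/6) = -5.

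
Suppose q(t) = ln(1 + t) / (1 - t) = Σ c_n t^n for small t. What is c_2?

Use 1/(1 - r) = Σ r^k on the denominator, then take the Cauchy product.
q(0) = 0
q′(0) = 1
q′′(0) = 1
Then c_k = q^(k)(0)/k! gives each Taylor coefficient.

1/2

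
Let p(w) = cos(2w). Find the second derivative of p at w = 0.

The coefficient of w^2 in the expansion is -2, so p′′(0) = 2! * (-2) = -4.

-4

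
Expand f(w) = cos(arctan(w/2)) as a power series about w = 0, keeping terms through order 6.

Compose series: expand the inner function first, then feed it into the outer expansion.
f(0) = 1
f′(0) = 0
f′′(0) = -1/4
f′′′(0) = 0
f^(4)(0) = 9/16
f^(5)(0) = 0
f^(6)(0) = -225/64
Dividing each by k! gives the coefficients c_0, ..., c_6.

-5*w^6/1024 + 3*w^4/128 - w^2/8 + 1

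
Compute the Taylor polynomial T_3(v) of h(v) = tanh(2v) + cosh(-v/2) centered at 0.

Add the two expansions coefficient-wise.
h(0) = 1
h′(0) = 2
h′′(0) = 1/4
h′′′(0) = -16

-8*v^3/3 + v^2/8 + 2*v + 1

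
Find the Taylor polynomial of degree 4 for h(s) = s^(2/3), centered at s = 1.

-7*(s - 1)^4/243 + 4*(s - 1)^3/81 - (s - 1)^2/9 + 2*(s - 1)/3 + 1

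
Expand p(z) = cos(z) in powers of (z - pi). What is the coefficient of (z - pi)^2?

1/2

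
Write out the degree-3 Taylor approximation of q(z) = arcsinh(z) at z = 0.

[z^0] = 0;  [z^1] = 1;  [z^2] = 0;  [z^3] = -1/6.

-z^3/6 + z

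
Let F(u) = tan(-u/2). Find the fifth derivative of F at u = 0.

-1/2

From the series, [u^5] F = -1/240; multiply by 5! = 120 to get -1/2.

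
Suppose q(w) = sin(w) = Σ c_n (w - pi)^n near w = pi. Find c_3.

1/6

q(pi) = 0
q′(pi) = -1
q′′(pi) = 0
q′′′(pi) = 1
So c_3 = q′′′(pi)/3! = 1/6.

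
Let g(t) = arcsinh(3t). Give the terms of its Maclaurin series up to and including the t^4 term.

-9*t^3/2 + 3*t

g(0) = 0
g′(0) = 3
g′′(0) = 0
g′′′(0) = -27
g^(4)(0) = 0
Then c_k = g^(k)(0)/k! gives each Taylor coefficient.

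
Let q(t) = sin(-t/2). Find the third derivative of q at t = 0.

Compute the successive derivatives at the expansion point and divide by k!.
From the series, [t^3] q = 1/48; multiply by 3! = 6 to get 1/8.

1/8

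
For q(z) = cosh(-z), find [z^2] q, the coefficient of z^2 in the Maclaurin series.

1/2

q(0) = 1
q′(0) = 0
q′′(0) = 1
Dividing each by k! gives the coefficients c_0, ..., c_2.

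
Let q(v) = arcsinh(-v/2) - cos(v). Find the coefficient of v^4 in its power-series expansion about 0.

-1/24

Add the two expansions coefficient-wise.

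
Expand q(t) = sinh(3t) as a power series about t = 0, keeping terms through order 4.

9*t^3/2 + 3*t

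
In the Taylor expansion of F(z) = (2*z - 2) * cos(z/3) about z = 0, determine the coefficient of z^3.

-1/9

Shift and add copies of the series according to the polynomial's terms.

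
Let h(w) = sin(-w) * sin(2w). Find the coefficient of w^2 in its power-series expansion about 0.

Take the Cauchy product of the two expansions.

-2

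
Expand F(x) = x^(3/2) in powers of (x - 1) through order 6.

7*(x - 1)^6/1024 - 3*(x - 1)^5/256 + 3*(x - 1)^4/128 - (x - 1)^3/16 + 3*(x - 1)^2/8 + 3*(x - 1)/2 + 1

Apply the Taylor formula c_k = f^(k)(a)/k!.
[(x - 1)^0] = 1;  [(x - 1)^1] = 3/2;  [(x - 1)^2] = 3/8;  [(x - 1)^3] = -1/16;  [(x - 1)^4] = 3/128;  [(x - 1)^5] = -3/256;  [(x - 1)^6] = 7/1024.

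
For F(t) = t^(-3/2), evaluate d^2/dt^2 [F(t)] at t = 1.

Use the known series and substitute for the argument.
The coefficient of (t - 1)^2 in the expansion is 15/8, so F′′(1) = 2! * (15/8) = 15/4.

15/4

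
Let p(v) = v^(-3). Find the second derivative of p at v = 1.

12

Compute the successive derivatives at the expansion point and divide by k!.
The coefficient of (v - 1)^2 in the expansion is 6, so p′′(1) = 2! * (6) = 12.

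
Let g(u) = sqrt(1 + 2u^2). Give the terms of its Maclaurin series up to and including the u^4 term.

g(0) = 1
g′(0) = 0
g′′(0) = 2
g′′′(0) = 0
g^(4)(0) = -12
Dividing each by k! gives the coefficients c_0, ..., c_4.

-u^4/2 + u^2 + 1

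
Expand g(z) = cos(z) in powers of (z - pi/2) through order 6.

-(z - pi/2)^5/120 + (z - pi/2)^3/6 - (z - pi/2)

[(z - pi/2)^0] = 0;  [(z - pi/2)^1] = -1;  [(z - pi/2)^2] = 0;  [(z - pi/2)^3] = 1/6;  [(z - pi/2)^4] = 0;  [(z - pi/2)^5] = -1/120;  [(z - pi/2)^6] = 0.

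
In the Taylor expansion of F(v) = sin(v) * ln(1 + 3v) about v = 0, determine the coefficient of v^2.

3

Take the Cauchy product of the two expansions.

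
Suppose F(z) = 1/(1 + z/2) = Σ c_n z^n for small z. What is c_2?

F(0) = 1
F′(0) = -1/2
F′′(0) = 1/2
So c_2 = F′′(0)/2! = 1/4.

1/4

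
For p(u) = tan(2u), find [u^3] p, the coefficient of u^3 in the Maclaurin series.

8/3

p(0) = 0
p′(0) = 2
p′′(0) = 0
p′′′(0) = 16
The Taylor polynomial is Σ p^(k)(0)/k! · u^k.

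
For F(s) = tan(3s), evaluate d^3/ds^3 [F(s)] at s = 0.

54

The coefficient of s^3 in the expansion is 9, so F′′′(0) = 3! * (9) = 54.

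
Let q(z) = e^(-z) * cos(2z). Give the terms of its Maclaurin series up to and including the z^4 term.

-7*z^4/24 + 11*z^3/6 - 3*z^2/2 - z + 1

Take the Cauchy product of the two expansions.
[z^0] = 1;  [z^1] = -1;  [z^2] = -3/2;  [z^3] = 11/6;  [z^4] = -7/24.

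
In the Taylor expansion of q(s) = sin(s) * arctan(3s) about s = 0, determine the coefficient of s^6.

401/8

Expand each factor separately, then convolve coefficients.
q(0) = 0
q′(0) = 0
q′′(0) = 6
q′′′(0) = 0
q^(4)(0) = -228
q^(5)(0) = 0
q^(6)(0) = 36090
So c_6 = q^(6)(0)/6! = 401/8.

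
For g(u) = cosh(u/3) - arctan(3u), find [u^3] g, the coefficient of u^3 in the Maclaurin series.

9

Add the two expansions coefficient-wise.
g(0) = 1
g′(0) = -3
g′′(0) = 1/9
g′′′(0) = 54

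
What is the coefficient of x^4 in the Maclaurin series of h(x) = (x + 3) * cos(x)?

Multiply each power in the prefactor through the base expansion.
[x^0] = 3;  [x^1] = 1;  [x^2] = -3/2;  [x^3] = -1/2;  [x^4] = 1/8.
So c_4 = h^(4)(0)/4! = 1/8.

1/8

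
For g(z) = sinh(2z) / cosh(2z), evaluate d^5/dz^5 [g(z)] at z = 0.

Invert the denominator's series and multiply.
The coefficient of z^5 in the expansion is 64/15, so g^(5)(0) = 5! * (64/15) = 512.

512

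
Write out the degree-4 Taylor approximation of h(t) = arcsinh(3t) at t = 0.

-9*t^3/2 + 3*t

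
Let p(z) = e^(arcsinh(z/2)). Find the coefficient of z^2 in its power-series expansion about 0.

1/8

Substitute the inner expansion into the outer series and collect powers.
So c_2 = p′′(0)/2! = 1/8.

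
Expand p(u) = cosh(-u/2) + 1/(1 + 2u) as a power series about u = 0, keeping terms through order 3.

Combine the two series term by term.
[u^0] = 2;  [u^1] = -2;  [u^2] = 33/8;  [u^3] = -8.

-8*u^3 + 33*u^2/8 - 2*u + 2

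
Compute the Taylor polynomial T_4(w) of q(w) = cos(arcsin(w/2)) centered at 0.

Let u equal the inner series; expand the outer function in u and truncate.
q(0) = 1
q′(0) = 0
q′′(0) = -1/4
q′′′(0) = 0
q^(4)(0) = -3/16

-w^4/128 - w^2/8 + 1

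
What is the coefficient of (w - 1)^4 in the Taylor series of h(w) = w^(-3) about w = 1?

h(1) = 1
h′(1) = -3
h′′(1) = 12
h′′′(1) = -60
h^(4)(1) = 360

15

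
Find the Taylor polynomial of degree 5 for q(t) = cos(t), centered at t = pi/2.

-(t - pi/2)^5/120 + (t - pi/2)^3/6 - (t - pi/2)

Apply the Taylor formula c_k = f^(k)(a)/k!.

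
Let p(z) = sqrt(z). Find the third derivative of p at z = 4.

Differentiate repeatedly and evaluate at the center.
The coefficient of (z - 4)^3 in the expansion is 1/512, so p′′′(4) = 3! * (1/512) = 3/256.

3/256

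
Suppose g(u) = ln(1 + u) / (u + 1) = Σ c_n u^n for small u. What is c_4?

-25/12

Use 1/(1 - r) = Σ r^k on the denominator, then take the Cauchy product.
g(0) = 0
g′(0) = 1
g′′(0) = -3
g′′′(0) = 11
g^(4)(0) = -50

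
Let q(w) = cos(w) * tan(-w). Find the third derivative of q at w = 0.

Write out both Maclaurin series and multiply, keeping only the needed powers.
The coefficient of w^3 in the expansion is 1/6, so q′′′(0) = 3! * (1/6) = 1.

1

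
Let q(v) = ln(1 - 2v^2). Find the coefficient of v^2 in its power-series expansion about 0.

q(0) = 0
q′(0) = 0
q′′(0) = -4
Then c_k = q^(k)(0)/k! gives each Taylor coefficient.

-2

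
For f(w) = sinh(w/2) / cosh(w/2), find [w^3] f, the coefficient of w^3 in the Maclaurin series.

Write the quotient as an unknown series and match coefficients against numerator = denominator · series.
f(0) = 0
f′(0) = 1/2
f′′(0) = 0
f′′′(0) = -1/4

-1/24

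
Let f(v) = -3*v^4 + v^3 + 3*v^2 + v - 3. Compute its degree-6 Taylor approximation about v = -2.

-3*(v + 2)^4 + 25*(v + 2)^3 - 75*(v + 2)^2 + 97*(v + 2) - 49

Compute the successive derivatives at the expansion point and divide by k!.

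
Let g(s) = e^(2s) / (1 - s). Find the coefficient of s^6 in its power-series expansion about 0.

331/45

Multiply the two series term by term and collect like powers.
g(0) = 1
g′(0) = 3
g′′(0) = 10
g′′′(0) = 38
g^(4)(0) = 168
g^(5)(0) = 872
g^(6)(0) = 5296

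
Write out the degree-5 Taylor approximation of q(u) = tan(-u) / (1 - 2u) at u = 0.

Multiply the two series term by term and collect like powers.

-262*u^5/15 - 26*u^4/3 - 13*u^3/3 - 2*u^2 - u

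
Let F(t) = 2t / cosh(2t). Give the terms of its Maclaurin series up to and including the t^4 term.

Divide the numerator series by the denominator series (power-series long division).
F(0) = 0
F′(0) = 2
F′′(0) = 0
F′′′(0) = -24
F^(4)(0) = 0
Then c_k = F^(k)(0)/k! gives each Taylor coefficient.

-4*t^3 + 2*t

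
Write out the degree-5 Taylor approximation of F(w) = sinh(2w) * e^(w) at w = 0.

61*w^5/60 + 5*w^4/3 + 7*w^3/3 + 2*w^2 + 2*w

Take the Cauchy product of the two expansions.
[w^0] = 0;  [w^1] = 2;  [w^2] = 2;  [w^3] = 7/3;  [w^4] = 5/3;  [w^5] = 61/60.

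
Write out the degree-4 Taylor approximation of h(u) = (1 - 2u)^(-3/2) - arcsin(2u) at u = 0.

Expand each term separately and add.

315*u^4/8 + 97*u^3/6 + 15*u^2/2 + u + 1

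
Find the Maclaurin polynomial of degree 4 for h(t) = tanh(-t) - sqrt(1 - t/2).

Add the two expansions coefficient-wise.
h(0) = -1
h′(0) = -3/4
h′′(0) = 1/16
h′′′(0) = 131/64
h^(4)(0) = 15/256
Then c_k = h^(k)(0)/k! gives each Taylor coefficient.

5*t^4/2048 + 131*t^3/384 + t^2/32 - 3*t/4 - 1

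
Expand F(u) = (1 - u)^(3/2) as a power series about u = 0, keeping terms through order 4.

3*u^4/128 + u^3/16 + 3*u^2/8 - 3*u/2 + 1

F(0) = 1
F′(0) = -3/2
F′′(0) = 3/4
F′′′(0) = 3/8
F^(4)(0) = 9/16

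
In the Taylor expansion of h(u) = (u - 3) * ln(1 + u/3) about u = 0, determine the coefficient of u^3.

Distribute the polynomial across the series and collect like powers.
[u^0] = 0;  [u^1] = -1;  [u^2] = 1/2;  [u^3] = -5/54.
So c_3 = h′′′(0)/3! = -5/54.

-5/54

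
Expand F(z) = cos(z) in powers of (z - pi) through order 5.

-(z - pi)^4/24 + (z - pi)^2/2 - 1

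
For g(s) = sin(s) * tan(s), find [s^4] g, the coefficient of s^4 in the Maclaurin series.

1/6

Write out both Maclaurin series and multiply, keeping only the needed powers.
[s^0] = 0;  [s^1] = 0;  [s^2] = 1;  [s^3] = 0;  [s^4] = 1/6.
So c_4 = g^(4)(0)/4! = 1/6.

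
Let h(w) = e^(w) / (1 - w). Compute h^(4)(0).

Multiply the two series term by term and collect like powers.
From the series, [w^4] h = 65/24; multiply by 4! = 24 to get 65.

65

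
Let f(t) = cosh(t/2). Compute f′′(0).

Use the known series and substitute for the argument.
From the series, [t^2] f = 1/8; multiply by 2! = 2 to get 1/4.

1/4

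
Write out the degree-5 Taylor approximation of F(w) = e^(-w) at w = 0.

F(0) = 1
F′(0) = -1
F′′(0) = 1
F′′′(0) = -1
F^(4)(0) = 1
F^(5)(0) = -1
Then c_k = F^(k)(0)/k! gives each Taylor coefficient.

-w^5/120 + w^4/24 - w^3/6 + w^2/2 - w + 1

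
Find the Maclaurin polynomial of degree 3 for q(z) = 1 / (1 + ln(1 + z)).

-7*z^3/3 + 3*z^2/2 - z + 1

Expand as Σ (-1)^k u^k with u equal to the inner function's series.
q(0) = 1
q′(0) = -1
q′′(0) = 3
q′′′(0) = -14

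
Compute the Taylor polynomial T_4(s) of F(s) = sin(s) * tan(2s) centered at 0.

7*s^4/3 + 2*s^2

Multiply the two series term by term and collect like powers.
F(0) = 0
F′(0) = 0
F′′(0) = 4
F′′′(0) = 0
F^(4)(0) = 56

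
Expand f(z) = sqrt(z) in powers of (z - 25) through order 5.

Differentiate repeatedly and evaluate at the center.
f(25) = 5
f′(25) = 1/10
f′′(25) = -1/500
f′′′(25) = 3/25000
f^(4)(25) = -3/250000
f^(5)(25) = 21/12500000
Then c_k = f^(k)(25)/k! gives each Taylor coefficient.

7*(z - 25)^5/500000000 - (z - 25)^4/2000000 + (z - 25)^3/50000 - (z - 25)^2/1000 + (z - 25)/10 + 5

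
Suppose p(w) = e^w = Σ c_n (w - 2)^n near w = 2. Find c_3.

e^(2)/6

p(2) = e^(2)
p′(2) = e^(2)
p′′(2) = e^(2)
p′′′(2) = e^(2)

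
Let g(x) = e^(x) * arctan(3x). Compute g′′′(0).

-45

Take the Cauchy product of the two expansions.
From the series, [x^3] g = -15/2; multiply by 3! = 6 to get -45.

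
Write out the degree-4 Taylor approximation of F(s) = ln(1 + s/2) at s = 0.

-s^4/64 + s^3/24 - s^2/8 + s/2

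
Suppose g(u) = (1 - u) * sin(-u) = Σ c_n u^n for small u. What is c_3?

Distribute the polynomial across the series and collect like powers.
So c_3 = g′′′(0)/3! = 1/6.

1/6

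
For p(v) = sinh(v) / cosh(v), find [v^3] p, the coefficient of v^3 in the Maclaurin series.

-1/3

Invert the denominator's series and multiply.
p(0) = 0
p′(0) = 1
p′′(0) = 0
p′′′(0) = -2
So c_3 = p′′′(0)/3! = -1/3.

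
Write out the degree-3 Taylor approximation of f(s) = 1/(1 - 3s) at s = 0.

27*s^3 + 9*s^2 + 3*s + 1

f(0) = 1
f′(0) = 3
f′′(0) = 18
f′′′(0) = 162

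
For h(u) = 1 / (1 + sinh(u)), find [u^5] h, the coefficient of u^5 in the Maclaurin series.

Use the geometric series for the reciprocal, then substitute.
[u^0] = 1;  [u^1] = -1;  [u^2] = 1;  [u^3] = -7/6;  [u^4] = 4/3;  [u^5] = -181/120.

-181/120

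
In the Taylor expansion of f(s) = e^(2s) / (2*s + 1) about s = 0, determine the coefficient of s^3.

Use 1/(1 - r) = Σ r^k on the denominator, then take the Cauchy product.
f(0) = 1
f′(0) = 0
f′′(0) = 4
f′′′(0) = -16

-8/3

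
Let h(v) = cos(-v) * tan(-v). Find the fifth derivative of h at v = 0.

Multiply the two series term by term and collect like powers.
The coefficient of v^5 in the expansion is -1/120, so h^(5)(0) = 5! * (-1/120) = -1.

-1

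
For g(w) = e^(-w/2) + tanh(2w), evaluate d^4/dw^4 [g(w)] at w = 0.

1/16

Expand each term separately and add.
The coefficient of w^4 in the expansion is 1/384, so g^(4)(0) = 4! * (1/384) = 1/16.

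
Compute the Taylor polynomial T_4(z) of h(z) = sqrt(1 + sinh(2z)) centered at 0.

Compose series: expand the inner function first, then feed it into the outer expansion.
[z^0] = 1;  [z^1] = 1;  [z^2] = -1/2;  [z^3] = 7/6;  [z^4] = -31/24.

-31*z^4/24 + 7*z^3/6 - z^2/2 + z + 1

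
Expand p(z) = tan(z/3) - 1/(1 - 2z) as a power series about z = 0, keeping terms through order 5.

-116638*z^5/3645 - 16*z^4 - 647*z^3/81 - 4*z^2 - 5*z/3 - 1

Expand each term separately and add.
[z^0] = -1;  [z^1] = -5/3;  [z^2] = -4;  [z^3] = -647/81;  [z^4] = -16;  [z^5] = -116638/3645.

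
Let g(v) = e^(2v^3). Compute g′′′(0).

12

Apply the Taylor formula c_k = f^(k)(a)/k!.
The coefficient of v^3 in the expansion is 2, so g′′′(0) = 3! * (2) = 12.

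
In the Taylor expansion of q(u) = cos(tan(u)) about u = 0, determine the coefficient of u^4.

-7/24

Compose series: expand the inner function first, then feed it into the outer expansion.
[u^0] = 1;  [u^1] = 0;  [u^2] = -1/2;  [u^3] = 0;  [u^4] = -7/24.
So c_4 = q^(4)(0)/4! = -7/24.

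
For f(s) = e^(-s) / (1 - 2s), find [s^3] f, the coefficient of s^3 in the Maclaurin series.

29/6

Expand each factor separately, then convolve coefficients.
[s^0] = 1;  [s^1] = 1;  [s^2] = 5/2;  [s^3] = 29/6.
So c_3 = f′′′(0)/3! = 29/6.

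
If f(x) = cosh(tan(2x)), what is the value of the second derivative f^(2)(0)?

4

Compose series: expand the inner function first, then feed it into the outer expansion.
The coefficient of x^2 in the expansion is 2, so f′′(0) = 2! * (2) = 4.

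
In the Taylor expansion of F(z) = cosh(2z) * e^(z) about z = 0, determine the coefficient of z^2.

5/2

Multiply the two series term by term and collect like powers.
F(0) = 1
F′(0) = 1
F′′(0) = 5
The Taylor polynomial is Σ F^(k)(0)/k! · z^k.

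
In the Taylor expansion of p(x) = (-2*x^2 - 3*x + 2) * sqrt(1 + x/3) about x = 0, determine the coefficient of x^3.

-31/108

Shift and add copies of the series according to the polynomial's terms.
So c_3 = p′′′(0)/3! = -31/108.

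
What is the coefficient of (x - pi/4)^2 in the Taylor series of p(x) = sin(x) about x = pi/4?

-sqrt(2)/4

[(x - pi/4)^0] = sqrt(2)/2;  [(x - pi/4)^1] = sqrt(2)/2;  [(x - pi/4)^2] = -sqrt(2)/4.
So c_2 = p′′(pi/4)/2! = -sqrt(2)/4.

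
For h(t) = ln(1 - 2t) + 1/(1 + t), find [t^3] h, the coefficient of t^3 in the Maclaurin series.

-11/3

Combine the two series term by term.
[t^0] = 1;  [t^1] = -3;  [t^2] = -1;  [t^3] = -11/3.
So c_3 = h′′′(0)/3! = -11/3.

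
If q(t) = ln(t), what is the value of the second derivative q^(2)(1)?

From the series, [(t - 1)^2] q = -1/2; multiply by 2! = 2 to get -1.

-1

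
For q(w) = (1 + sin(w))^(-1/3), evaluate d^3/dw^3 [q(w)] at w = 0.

Compose series: expand the inner function first, then feed it into the outer expansion.
The coefficient of w^3 in the expansion is -19/162, so q′′′(0) = 3! * (-19/162) = -19/27.

-19/27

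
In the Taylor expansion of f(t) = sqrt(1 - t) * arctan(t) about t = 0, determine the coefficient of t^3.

Multiply the two series term by term and collect like powers.
So c_3 = f′′′(0)/3! = -11/24.

-11/24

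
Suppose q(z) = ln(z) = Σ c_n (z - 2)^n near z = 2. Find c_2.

-1/8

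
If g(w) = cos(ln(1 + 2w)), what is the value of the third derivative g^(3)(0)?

24

Compose series: expand the inner function first, then feed it into the outer expansion.
From the series, [w^3] g = 4; multiply by 3! = 6 to get 24.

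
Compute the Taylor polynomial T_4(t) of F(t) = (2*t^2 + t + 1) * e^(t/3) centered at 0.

Distribute the polynomial across the series and collect like powers.
F(0) = 1
F′(0) = 4/3
F′′(0) = 43/9
F′′′(0) = 118/27
F^(4)(0) = 229/81
Dividing each by k! gives the coefficients c_0, ..., c_4.

229*t^4/1944 + 59*t^3/81 + 43*t^2/18 + 4*t/3 + 1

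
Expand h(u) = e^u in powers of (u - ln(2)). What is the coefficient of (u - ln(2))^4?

1/12

Use the known series and substitute for the argument.
So c_4 = h^(4)(ln(2))/4! = 1/12.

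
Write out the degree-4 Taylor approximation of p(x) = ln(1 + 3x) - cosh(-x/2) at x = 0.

Combine the two series term by term.
p(0) = -1
p′(0) = 3
p′′(0) = -37/4
p′′′(0) = 54
p^(4)(0) = -7777/16

-7777*x^4/384 + 9*x^3 - 37*x^2/8 + 3*x - 1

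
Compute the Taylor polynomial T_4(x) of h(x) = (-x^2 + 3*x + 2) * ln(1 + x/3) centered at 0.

7*x^4/81 - 77*x^3/162 + 8*x^2/9 + 2*x/3

Distribute the polynomial across the series and collect like powers.
h(0) = 0
h′(0) = 2/3
h′′(0) = 16/9
h′′′(0) = -77/27
h^(4)(0) = 56/27
The Taylor polynomial is Σ h^(k)(0)/k! · x^k.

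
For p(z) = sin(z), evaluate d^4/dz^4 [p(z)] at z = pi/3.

sqrt(3)/2

Differentiate repeatedly and evaluate at the center.
The coefficient of (z - pi/3)^4 in the expansion is sqrt(3)/48, so p^(4)(pi/3) = 4! * (sqrt(3)/48) = sqrt(3)/2.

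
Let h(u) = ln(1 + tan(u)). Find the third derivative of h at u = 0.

Plug the Maclaurin series of the inner function into that of the outer and collect terms.
The coefficient of u^3 in the expansion is 2/3, so h′′′(0) = 3! * (2/3) = 4.

4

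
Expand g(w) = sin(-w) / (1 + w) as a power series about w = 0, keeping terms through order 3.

Multiply the two series term by term and collect like powers.
g(0) = 0
g′(0) = -1
g′′(0) = 2
g′′′(0) = -5

-5*w^3/6 + w^2 - w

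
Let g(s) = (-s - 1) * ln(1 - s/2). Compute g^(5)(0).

Shift and add copies of the series according to the polynomial's terms.
The coefficient of s^5 in the expansion is 7/320, so g^(5)(0) = 5! * (7/320) = 21/8.

21/8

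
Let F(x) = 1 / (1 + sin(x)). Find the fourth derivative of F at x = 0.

16

Write 1/(1+u) = 1 - u + u^2 - u^3 + ... and substitute the series for u.
From the series, [x^4] F = 2/3; multiply by 4! = 24 to get 16.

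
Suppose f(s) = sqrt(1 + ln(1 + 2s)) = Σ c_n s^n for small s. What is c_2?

-3/2

Let u equal the inner series; expand the outer function in u and truncate.
f(0) = 1
f′(0) = 1
f′′(0) = -3
Then c_k = f^(k)(0)/k! gives each Taylor coefficient.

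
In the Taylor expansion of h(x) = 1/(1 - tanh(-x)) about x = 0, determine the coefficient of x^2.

1

Compose series: expand the inner function first, then feed it into the outer expansion.
[x^0] = 1;  [x^1] = -1;  [x^2] = 1.
So c_2 = h′′(0)/2! = 1.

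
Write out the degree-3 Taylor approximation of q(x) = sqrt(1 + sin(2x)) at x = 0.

-x^3/6 - x^2/2 + x + 1

Plug the Maclaurin series of the inner function into that of the outer and collect terms.
q(0) = 1
q′(0) = 1
q′′(0) = -1
q′′′(0) = -1
Then c_k = q^(k)(0)/k! gives each Taylor coefficient.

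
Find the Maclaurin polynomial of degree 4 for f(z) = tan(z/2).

z^3/24 + z/2

[z^0] = 0;  [z^1] = 1/2;  [z^2] = 0;  [z^3] = 1/24;  [z^4] = 0.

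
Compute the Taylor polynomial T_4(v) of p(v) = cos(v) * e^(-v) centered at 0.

Expand each factor separately, then convolve coefficients.

-v^4/6 + v^3/3 - v + 1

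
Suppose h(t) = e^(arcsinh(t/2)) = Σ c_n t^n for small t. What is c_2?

Substitute the inner expansion into the outer series and collect powers.

1/8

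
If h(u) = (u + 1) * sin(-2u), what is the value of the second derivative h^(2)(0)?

-4

Multiply each power in the prefactor through the base expansion.
From the series, [u^2] h = -2; multiply by 2! = 2 to get -4.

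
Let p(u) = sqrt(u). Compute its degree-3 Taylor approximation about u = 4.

(u - 4)^3/512 - (u - 4)^2/64 + (u - 4)/4 + 2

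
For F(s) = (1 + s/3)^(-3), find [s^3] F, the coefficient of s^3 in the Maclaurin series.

Differentiate repeatedly and evaluate at the center.
[s^0] = 1;  [s^1] = -1;  [s^2] = 2/3;  [s^3] = -10/27.

-10/27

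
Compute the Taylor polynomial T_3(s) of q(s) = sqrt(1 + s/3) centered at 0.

s^3/432 - s^2/72 + s/6 + 1

Differentiate repeatedly and evaluate at the center.
q(0) = 1
q′(0) = 1/6
q′′(0) = -1/36
q′′′(0) = 1/72
The Taylor polynomial is Σ q^(k)(0)/k! · s^k.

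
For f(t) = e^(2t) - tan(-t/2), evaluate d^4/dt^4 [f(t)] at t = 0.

16

Expand each term separately and add.
The coefficient of t^4 in the expansion is 2/3, so f^(4)(0) = 4! * (2/3) = 16.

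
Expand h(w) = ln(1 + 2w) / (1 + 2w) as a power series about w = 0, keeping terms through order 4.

Multiply the two series term by term and collect like powers.
h(0) = 0
h′(0) = 2
h′′(0) = -12
h′′′(0) = 88
h^(4)(0) = -800

-100*w^4/3 + 44*w^3/3 - 6*w^2 + 2*w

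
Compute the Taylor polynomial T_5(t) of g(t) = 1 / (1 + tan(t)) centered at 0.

Write 1/(1+u) = 1 - u + u^2 - u^3 + ... and substitute the series for u.
[t^0] = 1;  [t^1] = -1;  [t^2] = 1;  [t^3] = -4/3;  [t^4] = 5/3;  [t^5] = -32/15.

-32*t^5/15 + 5*t^4/3 - 4*t^3/3 + t^2 - t + 1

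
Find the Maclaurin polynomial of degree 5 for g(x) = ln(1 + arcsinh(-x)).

-13*x^5/120 - x^4/12 - x^3/6 - x^2/2 - x

Let u equal the inner series; expand the outer function in u and truncate.
g(0) = 0
g′(0) = -1
g′′(0) = -1
g′′′(0) = -1
g^(4)(0) = -2
g^(5)(0) = -13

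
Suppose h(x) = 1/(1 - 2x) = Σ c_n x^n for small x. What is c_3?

8

[x^0] = 1;  [x^1] = 2;  [x^2] = 4;  [x^3] = 8.
So c_3 = h′′′(0)/3! = 8.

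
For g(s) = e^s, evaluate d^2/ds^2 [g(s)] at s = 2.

e^(2)

The coefficient of (s - 2)^2 in the expansion is e^(2)/2, so g′′(2) = 2! * (e^(2)/2) = e^(2).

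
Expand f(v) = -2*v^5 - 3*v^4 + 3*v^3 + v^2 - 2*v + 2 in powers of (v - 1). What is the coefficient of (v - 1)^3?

-29

f(1) = -1
f′(1) = -13
f′′(1) = -56
f′′′(1) = -174
So c_3 = f′′′(1)/3! = -29.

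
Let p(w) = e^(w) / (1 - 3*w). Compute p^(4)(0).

2713

Use 1/(1 - r) = Σ r^k on the denominator, then take the Cauchy product.
From the series, [w^4] p = 2713/24; multiply by 4! = 24 to get 2713.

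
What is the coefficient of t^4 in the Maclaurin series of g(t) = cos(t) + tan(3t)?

1/24

Combine the two series term by term.
g(0) = 1
g′(0) = 3
g′′(0) = -1
g′′′(0) = 54
g^(4)(0) = 1
So c_4 = g^(4)(0)/4! = 1/24.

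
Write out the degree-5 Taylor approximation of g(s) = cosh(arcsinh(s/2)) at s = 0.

-s^4/128 + s^2/8 + 1

Compose series: expand the inner function first, then feed it into the outer expansion.
[s^0] = 1;  [s^1] = 0;  [s^2] = 1/8;  [s^3] = 0;  [s^4] = -1/128;  [s^5] = 0.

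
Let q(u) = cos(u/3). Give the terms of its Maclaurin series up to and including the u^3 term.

q(0) = 1
q′(0) = 0
q′′(0) = -1/9
q′′′(0) = 0
The Taylor polynomial is Σ q^(k)(0)/k! · u^k.

1 - u^2/18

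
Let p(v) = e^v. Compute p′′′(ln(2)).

Use the known series and substitute for the argument.
The coefficient of (v - ln(2))^3 in the expansion is 1/3, so p′′′(ln(2)) = 3! * (1/3) = 2.

2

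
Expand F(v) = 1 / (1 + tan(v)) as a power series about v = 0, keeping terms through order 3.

Use the geometric series for the reciprocal, then substitute.

-4*v^3/3 + v^2 - v + 1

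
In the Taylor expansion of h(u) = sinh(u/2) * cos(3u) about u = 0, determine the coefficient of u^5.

Expand each factor separately, then convolve coefficients.
h(0) = 0
h′(0) = 1/2
h′′(0) = 0
h′′′(0) = -107/8
h^(4)(0) = 0
h^(5)(0) = 6121/32
So c_5 = h^(5)(0)/5! = 6121/3840.

6121/3840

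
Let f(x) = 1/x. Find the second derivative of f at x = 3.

2/27

From the series, [(x - 3)^2] f = 1/27; multiply by 2! = 2 to get 2/27.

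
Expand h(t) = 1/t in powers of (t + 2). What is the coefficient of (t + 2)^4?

Compute the successive derivatives at the expansion point and divide by k!.
h(-2) = -1/2
h′(-2) = -1/4
h′′(-2) = -1/4
h′′′(-2) = -3/8
h^(4)(-2) = -3/4
Then c_k = h^(k)(-2)/k! gives each Taylor coefficient.

-1/32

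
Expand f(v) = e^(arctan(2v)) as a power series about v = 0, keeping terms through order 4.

-14*v^4/3 - 4*v^3/3 + 2*v^2 + 2*v + 1

Let u equal the inner series; expand the outer function in u and truncate.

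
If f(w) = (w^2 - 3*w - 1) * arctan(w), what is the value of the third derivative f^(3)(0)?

Multiply each power in the prefactor through the base expansion.
The coefficient of w^3 in the expansion is 4/3, so f′′′(0) = 3! * (4/3) = 8.

8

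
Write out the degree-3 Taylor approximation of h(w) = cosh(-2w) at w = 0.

2*w^2 + 1

Apply the Taylor formula c_k = f^(k)(a)/k!.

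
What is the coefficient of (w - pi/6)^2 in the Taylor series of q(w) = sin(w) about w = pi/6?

q(pi/6) = 1/2
q′(pi/6) = sqrt(3)/2
q′′(pi/6) = -1/2
Dividing each by k! gives the coefficients c_0, ..., c_2.

-1/4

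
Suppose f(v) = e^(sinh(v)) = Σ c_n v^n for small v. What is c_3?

Let u equal the inner series; expand the outer function in u and truncate.
[v^0] = 1;  [v^1] = 1;  [v^2] = 1/2;  [v^3] = 1/3.

1/3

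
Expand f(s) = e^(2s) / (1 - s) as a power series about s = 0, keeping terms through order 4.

7*s^4 + 19*s^3/3 + 5*s^2 + 3*s + 1

Expand 1/(denominator) as a geometric series and multiply by the numerator's series.
f(0) = 1
f′(0) = 3
f′′(0) = 10
f′′′(0) = 38
f^(4)(0) = 168
Then c_k = f^(k)(0)/k! gives each Taylor coefficient.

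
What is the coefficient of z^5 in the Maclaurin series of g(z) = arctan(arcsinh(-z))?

Plug the Maclaurin series of the inner function into that of the outer and collect terms.
So c_5 = g^(5)(0)/5! = -53/120.

-53/120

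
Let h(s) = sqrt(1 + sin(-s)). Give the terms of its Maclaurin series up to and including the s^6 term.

-s^6/46080 - s^5/3840 + s^4/384 + s^3/48 - s^2/8 - s/2 + 1

Plug the Maclaurin series of the inner function into that of the outer and collect terms.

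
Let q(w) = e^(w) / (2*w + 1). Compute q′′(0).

5

Expand 1/(denominator) as a geometric series and multiply by the numerator's series.
The coefficient of w^2 in the expansion is 5/2, so q′′(0) = 2! * (5/2) = 5.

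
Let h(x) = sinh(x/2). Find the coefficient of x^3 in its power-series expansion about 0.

h(0) = 0
h′(0) = 1/2
h′′(0) = 0
h′′′(0) = 1/8
So c_3 = h′′′(0)/3! = 1/48.

1/48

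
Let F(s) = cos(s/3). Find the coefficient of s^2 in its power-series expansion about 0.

-1/18

F(0) = 1
F′(0) = 0
F′′(0) = -1/9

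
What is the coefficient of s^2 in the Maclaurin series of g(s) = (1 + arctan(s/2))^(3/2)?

3/32

Substitute the inner expansion into the outer series and collect powers.
g(0) = 1
g′(0) = 3/4
g′′(0) = 3/16
So c_2 = g′′(0)/2! = 3/32.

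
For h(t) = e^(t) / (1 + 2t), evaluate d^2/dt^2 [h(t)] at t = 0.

5

Write out both Maclaurin series and multiply, keeping only the needed powers.
From the series, [t^2] h = 5/2; multiply by 2! = 2 to get 5.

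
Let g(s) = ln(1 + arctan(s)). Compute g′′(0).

Plug the Maclaurin series of the inner function into that of the outer and collect terms.
From the series, [s^2] g = -1/2; multiply by 2! = 2 to get -1.

-1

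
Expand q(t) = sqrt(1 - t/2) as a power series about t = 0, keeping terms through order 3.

-t^3/128 - t^2/32 - t/4 + 1

[t^0] = 1;  [t^1] = -1/4;  [t^2] = -1/32;  [t^3] = -1/128.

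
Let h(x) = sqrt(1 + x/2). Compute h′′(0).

The coefficient of x^2 in the expansion is -1/32, so h′′(0) = 2! * (-1/32) = -1/16.

-1/16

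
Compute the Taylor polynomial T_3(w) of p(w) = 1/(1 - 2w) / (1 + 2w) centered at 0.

4*w^2 + 1

Write out both Maclaurin series and multiply, keeping only the needed powers.
p(0) = 1
p′(0) = 0
p′′(0) = 8
p′′′(0) = 0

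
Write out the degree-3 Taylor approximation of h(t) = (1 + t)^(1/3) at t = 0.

[t^0] = 1;  [t^1] = 1/3;  [t^2] = -1/9;  [t^3] = 5/81.

5*t^3/81 - t^2/9 + t/3 + 1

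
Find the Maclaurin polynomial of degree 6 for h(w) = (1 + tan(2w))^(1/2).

-5521*w^6/720 + 601*w^5/120 - 47*w^4/24 + 11*w^3/6 - w^2/2 + w + 1

Substitute the inner expansion into the outer series and collect powers.
[w^0] = 1;  [w^1] = 1;  [w^2] = -1/2;  [w^3] = 11/6;  [w^4] = -47/24;  [w^5] = 601/120;  [w^6] = -5521/720.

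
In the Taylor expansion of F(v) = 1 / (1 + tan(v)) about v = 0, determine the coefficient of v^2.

Expand as Σ (-1)^k u^k with u equal to the inner function's series.
F(0) = 1
F′(0) = -1
F′′(0) = 2

1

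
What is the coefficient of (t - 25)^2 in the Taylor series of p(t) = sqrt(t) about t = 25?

-1/1000

Use the known series and substitute for the argument.
p(25) = 5
p′(25) = 1/10
p′′(25) = -1/500
Dividing each by k! gives the coefficients c_0, ..., c_2.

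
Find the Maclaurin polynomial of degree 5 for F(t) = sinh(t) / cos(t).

Write the quotient as an unknown series and match coefficients against numerator = denominator · series.

3*t^5/10 + 2*t^3/3 + t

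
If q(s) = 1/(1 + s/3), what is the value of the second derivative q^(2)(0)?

The coefficient of s^2 in the expansion is 1/9, so q′′(0) = 2! * (1/9) = 2/9.

2/9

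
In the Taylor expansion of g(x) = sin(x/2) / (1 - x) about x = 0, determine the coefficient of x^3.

23/48

Take the Cauchy product of the two expansions.
g(0) = 0
g′(0) = 1/2
g′′(0) = 1
g′′′(0) = 23/8
So c_3 = g′′′(0)/3! = 23/48.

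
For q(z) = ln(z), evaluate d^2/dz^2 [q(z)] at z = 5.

-1/25

The coefficient of (z - 5)^2 in the expansion is -1/50, so q′′(5) = 2! * (-1/50) = -1/25.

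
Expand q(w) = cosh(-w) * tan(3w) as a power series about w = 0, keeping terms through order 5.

1481*w^5/40 + 21*w^3/2 + 3*w

Multiply the two series term by term and collect like powers.
q(0) = 0
q′(0) = 3
q′′(0) = 0
q′′′(0) = 63
q^(4)(0) = 0
q^(5)(0) = 4443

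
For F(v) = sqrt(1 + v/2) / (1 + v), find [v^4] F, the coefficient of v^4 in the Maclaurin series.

Take the Cauchy product of the two expansions.

1451/2048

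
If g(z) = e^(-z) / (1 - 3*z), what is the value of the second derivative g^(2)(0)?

13

Use 1/(1 - r) = Σ r^k on the denominator, then take the Cauchy product.
The coefficient of z^2 in the expansion is 13/2, so g′′(0) = 2! * (13/2) = 13.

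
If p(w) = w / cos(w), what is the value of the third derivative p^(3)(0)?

3

Divide the numerator series by the denominator series (power-series long division).
From the series, [w^3] p = 1/2; multiply by 3! = 6 to get 3.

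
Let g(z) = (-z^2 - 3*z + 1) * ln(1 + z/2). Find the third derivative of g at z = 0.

Distribute the polynomial across the series and collect like powers.
The coefficient of z^3 in the expansion is -1/12, so g′′′(0) = 3! * (-1/12) = -1/2.

-1/2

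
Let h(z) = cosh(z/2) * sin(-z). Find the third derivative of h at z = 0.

Write out both Maclaurin series and multiply, keeping only the needed powers.
The coefficient of z^3 in the expansion is 1/24, so h′′′(0) = 3! * (1/24) = 1/4.

1/4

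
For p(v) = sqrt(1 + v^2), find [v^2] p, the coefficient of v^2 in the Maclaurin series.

p(0) = 1
p′(0) = 0
p′′(0) = 1
So c_2 = p′′(0)/2! = 1/2.

1/2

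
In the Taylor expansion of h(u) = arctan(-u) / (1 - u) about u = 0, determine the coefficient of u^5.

Expand 1/(denominator) as a geometric series and multiply by the numerator's series.

-13/15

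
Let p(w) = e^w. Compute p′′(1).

The coefficient of (w - 1)^2 in the expansion is e/2, so p′′(1) = 2! * (e/2) = e.

e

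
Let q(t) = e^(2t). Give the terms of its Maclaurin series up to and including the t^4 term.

q(0) = 1
q′(0) = 2
q′′(0) = 4
q′′′(0) = 8
q^(4)(0) = 16
The Taylor polynomial is Σ q^(k)(0)/k! · t^k.

2*t^4/3 + 4*t^3/3 + 2*t^2 + 2*t + 1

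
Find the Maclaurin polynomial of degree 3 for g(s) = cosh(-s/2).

s^2/8 + 1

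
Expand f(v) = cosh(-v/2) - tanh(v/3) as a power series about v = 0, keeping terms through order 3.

Expand each term separately and add.
f(0) = 1
f′(0) = -1/3
f′′(0) = 1/4
f′′′(0) = 2/27
Then c_k = f^(k)(0)/k! gives each Taylor coefficient.

v^3/81 + v^2/8 - v/3 + 1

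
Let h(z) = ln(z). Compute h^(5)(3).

8/81

The coefficient of (z - 3)^5 in the expansion is 1/1215, so h^(5)(3) = 5! * (1/1215) = 8/81.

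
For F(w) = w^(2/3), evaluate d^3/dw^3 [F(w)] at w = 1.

Compute the successive derivatives at the expansion point and divide by k!.
From the series, [(w - 1)^3] F = 4/81; multiply by 3! = 6 to get 8/27.

8/27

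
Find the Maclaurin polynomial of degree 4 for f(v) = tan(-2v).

-8*v^3/3 - 2*v

[v^0] = 0;  [v^1] = -2;  [v^2] = 0;  [v^3] = -8/3;  [v^4] = 0.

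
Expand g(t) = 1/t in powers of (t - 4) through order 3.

-(t - 4)^3/256 + (t - 4)^2/64 - (t - 4)/16 + 1/4

[(t - 4)^0] = 1/4;  [(t - 4)^1] = -1/16;  [(t - 4)^2] = 1/64;  [(t - 4)^3] = -1/256.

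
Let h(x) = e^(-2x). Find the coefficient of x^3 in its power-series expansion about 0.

h(0) = 1
h′(0) = -2
h′′(0) = 4
h′′′(0) = -8
So c_3 = h′′′(0)/3! = -4/3.

-4/3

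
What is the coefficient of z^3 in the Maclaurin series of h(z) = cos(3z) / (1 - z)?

-7/2

Expand each factor separately, then convolve coefficients.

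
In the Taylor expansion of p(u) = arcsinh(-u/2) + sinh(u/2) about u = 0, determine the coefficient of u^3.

Expand each term separately and add.
p(0) = 0
p′(0) = 0
p′′(0) = 0
p′′′(0) = 1/4

1/24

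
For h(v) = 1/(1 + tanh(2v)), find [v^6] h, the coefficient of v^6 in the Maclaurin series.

Plug the Maclaurin series of the inner function into that of the outer and collect terms.
[v^0] = 1;  [v^1] = -2;  [v^2] = 4;  [v^3] = -16/3;  [v^4] = 16/3;  [v^5] = -64/15;  [v^6] = 128/45.

128/45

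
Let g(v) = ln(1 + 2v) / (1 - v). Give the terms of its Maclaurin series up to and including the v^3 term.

Expand each factor separately, then convolve coefficients.
g(0) = 0
g′(0) = 2
g′′(0) = 0
g′′′(0) = 16

8*v^3/3 + 2*v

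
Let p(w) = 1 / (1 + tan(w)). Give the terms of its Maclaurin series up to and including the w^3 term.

-4*w^3/3 + w^2 - w + 1

Write 1/(1+u) = 1 - u + u^2 - u^3 + ... and substitute the series for u.
p(0) = 1
p′(0) = -1
p′′(0) = 2
p′′′(0) = -8
The Taylor polynomial is Σ p^(k)(0)/k! · w^k.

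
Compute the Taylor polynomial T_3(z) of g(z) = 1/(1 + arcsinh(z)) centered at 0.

Substitute the inner expansion into the outer series and collect powers.
[z^0] = 1;  [z^1] = -1;  [z^2] = 1;  [z^3] = -5/6.

-5*z^3/6 + z^2 - z + 1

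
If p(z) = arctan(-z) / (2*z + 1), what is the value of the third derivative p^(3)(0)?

Use 1/(1 - r) = Σ r^k on the denominator, then take the Cauchy product.
The coefficient of z^3 in the expansion is -11/3, so p′′′(0) = 3! * (-11/3) = -22.

-22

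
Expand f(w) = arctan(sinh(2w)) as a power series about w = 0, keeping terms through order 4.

Let u equal the inner series; expand the outer function in u and truncate.
[w^0] = 0;  [w^1] = 2;  [w^2] = 0;  [w^3] = -4/3;  [w^4] = 0.

-4*w^3/3 + 2*w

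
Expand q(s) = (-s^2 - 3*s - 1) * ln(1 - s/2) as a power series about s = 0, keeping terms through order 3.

11*s^3/12 + 13*s^2/8 + s/2

Distribute the polynomial across the series and collect like powers.
q(0) = 0
q′(0) = 1/2
q′′(0) = 13/4
q′′′(0) = 11/2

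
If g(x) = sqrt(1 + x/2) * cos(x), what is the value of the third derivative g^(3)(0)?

-45/64

Multiply the two series term by term and collect like powers.
From the series, [x^3] g = -15/128; multiply by 3! = 6 to get -45/64.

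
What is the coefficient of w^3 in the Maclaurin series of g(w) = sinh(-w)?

-1/6

Compute the successive derivatives at the expansion point and divide by k!.
g(0) = 0
g′(0) = -1
g′′(0) = 0
g′′′(0) = -1
So c_3 = g′′′(0)/3! = -1/6.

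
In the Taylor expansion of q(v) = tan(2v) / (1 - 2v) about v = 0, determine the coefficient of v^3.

32/3

Take the Cauchy product of the two expansions.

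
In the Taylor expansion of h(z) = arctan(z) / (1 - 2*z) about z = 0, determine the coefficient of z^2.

Multiply the numerator's expansion by the denominator's geometric series.
h(0) = 0
h′(0) = 1
h′′(0) = 4

2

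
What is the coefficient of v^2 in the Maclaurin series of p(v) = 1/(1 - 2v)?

p(0) = 1
p′(0) = 2
p′′(0) = 8

4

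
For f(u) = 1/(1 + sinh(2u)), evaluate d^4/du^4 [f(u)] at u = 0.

512

Plug the Maclaurin series of the inner function into that of the outer and collect terms.
The coefficient of u^4 in the expansion is 64/3, so f^(4)(0) = 4! * (64/3) = 512.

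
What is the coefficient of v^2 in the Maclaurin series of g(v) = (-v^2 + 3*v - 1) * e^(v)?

Multiply each power in the prefactor through the base expansion.
g(0) = -1
g′(0) = 2
g′′(0) = 3
So c_2 = g′′(0)/2! = 3/2.

3/2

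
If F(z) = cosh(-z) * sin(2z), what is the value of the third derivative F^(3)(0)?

-2

Expand each factor separately, then convolve coefficients.
The coefficient of z^3 in the expansion is -1/3, so F′′′(0) = 3! * (-1/3) = -2.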